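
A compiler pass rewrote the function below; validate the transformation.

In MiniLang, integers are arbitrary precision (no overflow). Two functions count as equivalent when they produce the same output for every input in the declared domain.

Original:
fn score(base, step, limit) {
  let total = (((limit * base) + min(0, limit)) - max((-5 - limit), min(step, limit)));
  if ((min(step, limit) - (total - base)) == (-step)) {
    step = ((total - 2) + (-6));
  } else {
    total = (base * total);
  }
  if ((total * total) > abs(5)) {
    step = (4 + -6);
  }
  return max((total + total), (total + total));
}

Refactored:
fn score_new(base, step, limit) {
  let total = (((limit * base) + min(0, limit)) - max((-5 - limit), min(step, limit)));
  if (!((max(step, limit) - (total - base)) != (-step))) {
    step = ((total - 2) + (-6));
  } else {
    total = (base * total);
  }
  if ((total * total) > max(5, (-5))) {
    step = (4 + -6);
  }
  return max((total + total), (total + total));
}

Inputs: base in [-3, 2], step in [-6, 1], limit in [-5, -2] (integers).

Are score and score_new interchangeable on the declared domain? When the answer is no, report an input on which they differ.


Not equivalent: base=-1, step=1, limit=-4 separates them (-2 vs 2).
score: total becomes 1; next ((min(step, limit) - (total - base)) == (-step)) evaluates to false; next total becomes -1; next ((total * total) > abs(5)) evaluates to false; next final value -2
score_new: total becomes 1; next (!((max(step, limit) - (total - base)) != (-step))) evaluates to true; next step becomes -7; next ((total * total) > max(5, (-5))) evaluates to false; next final value 2
verdict: not equivalent; witness: base=-1, step=1, limit=-4


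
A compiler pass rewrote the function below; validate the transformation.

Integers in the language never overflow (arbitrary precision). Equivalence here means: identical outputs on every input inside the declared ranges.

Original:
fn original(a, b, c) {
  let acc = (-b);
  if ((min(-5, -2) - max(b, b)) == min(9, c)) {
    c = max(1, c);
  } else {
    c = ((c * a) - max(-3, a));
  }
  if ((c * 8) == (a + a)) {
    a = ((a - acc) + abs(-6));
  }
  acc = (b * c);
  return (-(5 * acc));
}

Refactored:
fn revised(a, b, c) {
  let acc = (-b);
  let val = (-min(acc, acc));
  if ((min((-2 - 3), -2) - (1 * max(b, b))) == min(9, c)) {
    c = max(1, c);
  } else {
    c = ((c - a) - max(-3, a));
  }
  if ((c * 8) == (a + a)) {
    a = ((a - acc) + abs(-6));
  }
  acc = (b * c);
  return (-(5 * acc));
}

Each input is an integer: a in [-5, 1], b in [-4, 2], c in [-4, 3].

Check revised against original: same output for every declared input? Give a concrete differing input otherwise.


There is a counterexample at a=-5, b=-4, c=-4: 460 on one side, 80 on the other.
original: acc becomes 4; next ((min(-5, -2) - max(b, b)) == min(9, c)) evaluates to false; next c becomes 23; next ((c * 8) == (a + a)) evaluates to false; next acc becomes -92; next final value 460
revised: acc becomes 4; next val becomes -4; next ((min((-2 - 3), -2) - (1 * max(b, b))) == min(9, c)) evaluates to false; next c becomes 4; next ((c * 8) == (a + a)) evaluates to false; next acc becomes -16; next final value 80
verdict: not equivalent; witness: a=-5, b=-4, c=-4


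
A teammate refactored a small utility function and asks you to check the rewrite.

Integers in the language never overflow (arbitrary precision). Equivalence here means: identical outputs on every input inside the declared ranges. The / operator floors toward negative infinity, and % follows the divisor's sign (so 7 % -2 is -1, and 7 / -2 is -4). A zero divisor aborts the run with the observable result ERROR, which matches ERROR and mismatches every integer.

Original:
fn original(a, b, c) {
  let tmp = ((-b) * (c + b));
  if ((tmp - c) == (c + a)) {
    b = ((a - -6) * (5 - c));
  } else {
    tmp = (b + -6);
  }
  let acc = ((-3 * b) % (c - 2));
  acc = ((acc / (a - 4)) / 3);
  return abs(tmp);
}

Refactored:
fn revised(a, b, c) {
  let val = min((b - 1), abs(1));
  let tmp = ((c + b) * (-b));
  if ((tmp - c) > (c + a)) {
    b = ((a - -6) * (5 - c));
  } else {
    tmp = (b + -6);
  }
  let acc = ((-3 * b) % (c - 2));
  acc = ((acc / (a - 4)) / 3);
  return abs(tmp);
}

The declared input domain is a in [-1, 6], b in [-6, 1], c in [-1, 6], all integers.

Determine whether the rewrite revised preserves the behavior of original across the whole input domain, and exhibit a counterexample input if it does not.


The rewrite breaks on a=-1, b=-1, c=-1, where the results are 7 and 2.
original: tmp becomes -2; next ((tmp - c) == (c + a)) evaluates to false; next tmp becomes -7; next acc becomes 0; next acc becomes 0; next final value 7
revised: val becomes -2; next tmp becomes -2; next ((tmp - c) > (c + a)) evaluates to true; next b becomes 30; next acc becomes 0; next acc becomes 0; next final value 2
verdict: not equivalent; witness: a=-1, b=-1, c=-1


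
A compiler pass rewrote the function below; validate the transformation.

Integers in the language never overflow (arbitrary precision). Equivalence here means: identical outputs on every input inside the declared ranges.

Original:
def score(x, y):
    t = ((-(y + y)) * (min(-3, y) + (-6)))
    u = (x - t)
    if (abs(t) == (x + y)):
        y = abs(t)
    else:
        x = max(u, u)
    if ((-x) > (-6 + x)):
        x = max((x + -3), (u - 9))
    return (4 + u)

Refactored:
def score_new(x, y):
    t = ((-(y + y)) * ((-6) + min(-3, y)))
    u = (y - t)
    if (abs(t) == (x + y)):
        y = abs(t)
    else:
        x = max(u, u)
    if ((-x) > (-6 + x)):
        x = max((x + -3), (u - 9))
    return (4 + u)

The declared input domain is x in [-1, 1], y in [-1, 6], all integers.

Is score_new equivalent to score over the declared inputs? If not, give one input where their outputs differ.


At x=-1, y=0: score gives 3, score_new gives 4.
verdict: not equivalent; witness: x=-1, y=0


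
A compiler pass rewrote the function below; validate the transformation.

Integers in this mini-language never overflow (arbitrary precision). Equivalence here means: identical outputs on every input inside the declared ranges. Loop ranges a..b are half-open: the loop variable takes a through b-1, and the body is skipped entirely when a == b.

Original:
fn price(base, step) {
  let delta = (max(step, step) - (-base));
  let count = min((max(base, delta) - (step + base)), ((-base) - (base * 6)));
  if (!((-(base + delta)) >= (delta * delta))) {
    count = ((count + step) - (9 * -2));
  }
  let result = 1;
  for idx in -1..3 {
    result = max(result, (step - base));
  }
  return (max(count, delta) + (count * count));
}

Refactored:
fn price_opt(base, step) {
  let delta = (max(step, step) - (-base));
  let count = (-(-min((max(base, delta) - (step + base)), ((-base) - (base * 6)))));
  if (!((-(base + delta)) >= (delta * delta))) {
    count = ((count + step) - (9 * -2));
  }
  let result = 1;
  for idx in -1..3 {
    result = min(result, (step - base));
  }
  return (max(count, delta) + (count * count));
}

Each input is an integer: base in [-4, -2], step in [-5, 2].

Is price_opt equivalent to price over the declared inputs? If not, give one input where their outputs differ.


The one real change (`max(result, (step - base))` became `min(result, (step - base))`) has no effect anywhere in the declared ranges.
As a probe, take base=-3, step=-3: price runs delta=-6, then count=3, then (!((-(base + delta)) >= (delta * delta))) is true, then count=18, then result=1, then (idx=-1), then result=1, then (idx=0), then result=1, then (idx=1), then result=1, then (idx=2), then result=1, then returns 342; price_opt runs delta=-6, then count=3, then (!((-(base + delta)) >= (delta * delta))) is true, then count=18, then result=1, then (idx=-1), then result=0, then (idx=0), then result=0, then (idx=1), then result=0, then (idx=2), then result=0, then returns 342; both end at 342.
Across all 24 domain points the two functions coincide.
verdict: equivalent


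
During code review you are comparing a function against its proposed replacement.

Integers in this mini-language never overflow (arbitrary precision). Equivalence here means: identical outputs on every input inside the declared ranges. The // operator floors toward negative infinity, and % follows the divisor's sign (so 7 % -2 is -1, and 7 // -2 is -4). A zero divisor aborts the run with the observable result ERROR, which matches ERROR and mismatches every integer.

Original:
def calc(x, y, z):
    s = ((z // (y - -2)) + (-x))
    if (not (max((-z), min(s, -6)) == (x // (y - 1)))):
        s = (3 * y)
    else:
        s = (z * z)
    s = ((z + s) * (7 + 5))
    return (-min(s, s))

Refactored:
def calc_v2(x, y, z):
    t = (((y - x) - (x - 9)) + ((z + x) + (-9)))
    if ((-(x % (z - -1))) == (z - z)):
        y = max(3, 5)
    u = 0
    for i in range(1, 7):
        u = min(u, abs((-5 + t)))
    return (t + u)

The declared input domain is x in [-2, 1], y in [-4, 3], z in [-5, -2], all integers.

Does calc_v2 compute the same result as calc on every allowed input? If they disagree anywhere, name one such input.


Run the pair on x=-2, y=-4, z=-5.
calc: s becomes 4; next (not (max((-z), min(s, -6)) == (x // (y - 1)))) evaluates to true; next s becomes -12; next s becomes -204; next final value 204
calc_v2: t becomes -7; next ((-(x % (z - -1))) == (z - z)) evaluates to false; next u becomes 0; next at i=1:; next u becomes 0; next at i=2:; next u becomes 0; next at i=3:; next u becomes 0; next at i=4:; next u becomes 0; next at i=5:; next u becomes 0; next at i=6:; next u becomes 0; next final value -7
204 and -7 differ, so these are not the same function on this domain.
verdict: not equivalent; witness: x=-2, y=-4, z=-5


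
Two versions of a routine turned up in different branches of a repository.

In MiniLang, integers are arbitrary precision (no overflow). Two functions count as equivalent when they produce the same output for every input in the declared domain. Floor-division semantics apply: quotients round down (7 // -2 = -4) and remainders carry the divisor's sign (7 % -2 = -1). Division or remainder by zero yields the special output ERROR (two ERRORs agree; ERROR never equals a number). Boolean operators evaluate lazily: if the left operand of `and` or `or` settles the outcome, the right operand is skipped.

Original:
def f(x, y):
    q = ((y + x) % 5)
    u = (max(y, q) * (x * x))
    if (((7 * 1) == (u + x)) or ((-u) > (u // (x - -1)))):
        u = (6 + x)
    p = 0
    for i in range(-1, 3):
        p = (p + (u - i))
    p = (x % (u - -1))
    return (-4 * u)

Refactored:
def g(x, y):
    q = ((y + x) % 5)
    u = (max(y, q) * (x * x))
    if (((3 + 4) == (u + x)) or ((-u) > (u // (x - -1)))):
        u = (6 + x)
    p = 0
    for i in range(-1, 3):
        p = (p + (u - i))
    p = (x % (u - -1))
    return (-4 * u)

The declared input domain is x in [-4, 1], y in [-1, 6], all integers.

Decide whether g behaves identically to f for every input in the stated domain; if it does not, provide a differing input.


Side by side, the visible changes include: constant usage differs; also arithmetic usage differs.
Spot check at x=-2, y=4 — f: q=2, then u=16, then (((7 * 1) == (u + x)) or ((-u) > (u // (x - -1)))) is false, then p=0, then (i=-1), then p=17, then (i=0), then p=33, then (i=1), then p=48, then (i=2), then p=62, then p=15, then returns -64. g: q=2, then u=16, then (((3 + 4) == (u + x)) or ((-u) > (u // (x - -1)))) is false, then p=0, then (i=-1), then p=17, then (i=0), then p=33, then (i=1), then p=48, then (i=2), then p=62, then p=15, then returns -64. Both give -64.
Checked all 48 inputs in the declared domain: the outputs agree on every one.
verdict: equivalent


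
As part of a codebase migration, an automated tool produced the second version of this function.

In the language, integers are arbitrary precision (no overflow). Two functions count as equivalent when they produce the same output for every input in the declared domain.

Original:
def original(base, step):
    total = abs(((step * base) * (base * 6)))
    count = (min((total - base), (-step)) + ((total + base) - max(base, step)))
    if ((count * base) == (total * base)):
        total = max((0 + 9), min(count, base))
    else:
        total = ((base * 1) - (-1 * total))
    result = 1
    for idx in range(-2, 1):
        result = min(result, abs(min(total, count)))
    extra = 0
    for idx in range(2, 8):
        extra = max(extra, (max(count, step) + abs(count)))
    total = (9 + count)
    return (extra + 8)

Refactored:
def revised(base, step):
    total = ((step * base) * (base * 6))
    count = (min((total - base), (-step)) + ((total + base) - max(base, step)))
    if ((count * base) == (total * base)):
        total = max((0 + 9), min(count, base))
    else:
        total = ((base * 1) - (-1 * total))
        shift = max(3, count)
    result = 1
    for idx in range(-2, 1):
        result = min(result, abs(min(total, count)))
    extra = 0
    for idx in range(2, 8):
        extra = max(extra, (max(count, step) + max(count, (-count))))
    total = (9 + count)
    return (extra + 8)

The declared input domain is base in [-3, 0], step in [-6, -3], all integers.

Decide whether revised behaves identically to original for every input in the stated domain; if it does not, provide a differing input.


Not equivalent: base=-3, step=-6 separates them (668 vs 647).
original: total becomes 324; next count becomes 330; next ((count * base) == (total * base)) evaluates to false; next total becomes 321; next result becomes 1; next at idx=-2:; next result becomes 1; next at idx=-1:; next result becomes 1; next at idx=0:; next result becomes 1; next extra becomes 0; next at idx=2:; next extra becomes 660; next at idx=3:; next extra becomes 660; next at idx=4:; next extra becomes 660; next at idx=5:; next extra becomes 660; next at idx=6:; next extra becomes 660; next at idx=7:; next extra becomes 660; next total becomes 339; next final value 668
revised: total becomes -324; next count becomes -645; next ((count * base) == (total * base)) evaluates to false; next total becomes -327; next shift becomes 3; next result becomes 1; next at idx=-2:; next result becomes 1; next at idx=-1:; next result becomes 1; next at idx=0:; next result becomes 1; next extra becomes 0; next at idx=2:; next extra becomes 639; next at idx=3:; next extra becomes 639; next at idx=4:; next extra becomes 639; next at idx=5:; next extra becomes 639; next at idx=6:; next extra becomes 639; next at idx=7:; next extra becomes 639; next total becomes -636; next final value 647
verdict: not equivalent; witness: base=-3, step=-6


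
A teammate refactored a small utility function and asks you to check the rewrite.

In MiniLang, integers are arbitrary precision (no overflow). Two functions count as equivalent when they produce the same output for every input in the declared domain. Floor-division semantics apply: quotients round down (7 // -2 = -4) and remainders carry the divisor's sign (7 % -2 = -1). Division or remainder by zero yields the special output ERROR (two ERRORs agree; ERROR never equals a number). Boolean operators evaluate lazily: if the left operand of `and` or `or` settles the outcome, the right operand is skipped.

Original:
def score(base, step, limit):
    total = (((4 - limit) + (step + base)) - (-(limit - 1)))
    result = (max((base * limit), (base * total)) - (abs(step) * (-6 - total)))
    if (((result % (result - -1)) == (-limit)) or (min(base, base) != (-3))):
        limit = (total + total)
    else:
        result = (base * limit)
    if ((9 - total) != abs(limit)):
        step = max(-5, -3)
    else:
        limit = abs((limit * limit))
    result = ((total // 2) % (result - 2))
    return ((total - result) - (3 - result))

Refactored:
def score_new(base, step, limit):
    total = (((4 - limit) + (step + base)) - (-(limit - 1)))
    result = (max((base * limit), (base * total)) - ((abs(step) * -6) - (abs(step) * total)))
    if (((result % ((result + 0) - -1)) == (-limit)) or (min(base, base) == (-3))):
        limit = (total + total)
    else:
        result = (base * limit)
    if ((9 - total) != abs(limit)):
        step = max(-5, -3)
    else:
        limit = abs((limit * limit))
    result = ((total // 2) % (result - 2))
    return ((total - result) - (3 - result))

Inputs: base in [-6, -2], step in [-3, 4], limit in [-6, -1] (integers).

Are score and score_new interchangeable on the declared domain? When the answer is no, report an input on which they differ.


There is a counterexample at base=-2, step=-3, limit=-1: -5 on one side, ERROR on the other.
score: total = -2; result = 16; (((result % (result - -1)) == (-limit)) or (min(base, base) != (-3))) -> true; limit = -4; ((9 - total) != abs(limit)) -> true; step = -3; result = 13; return -5
score_new: total = -2; result = 16; (((result % ((result + 0) - -1)) == (-limit)) or (min(base, base) == (-3))) -> false; result = 2; ((9 - total) != abs(limit)) -> true; step = -3; division by zero -> ERROR
verdict: not equivalent; witness: base=-2, step=-3, limit=-1


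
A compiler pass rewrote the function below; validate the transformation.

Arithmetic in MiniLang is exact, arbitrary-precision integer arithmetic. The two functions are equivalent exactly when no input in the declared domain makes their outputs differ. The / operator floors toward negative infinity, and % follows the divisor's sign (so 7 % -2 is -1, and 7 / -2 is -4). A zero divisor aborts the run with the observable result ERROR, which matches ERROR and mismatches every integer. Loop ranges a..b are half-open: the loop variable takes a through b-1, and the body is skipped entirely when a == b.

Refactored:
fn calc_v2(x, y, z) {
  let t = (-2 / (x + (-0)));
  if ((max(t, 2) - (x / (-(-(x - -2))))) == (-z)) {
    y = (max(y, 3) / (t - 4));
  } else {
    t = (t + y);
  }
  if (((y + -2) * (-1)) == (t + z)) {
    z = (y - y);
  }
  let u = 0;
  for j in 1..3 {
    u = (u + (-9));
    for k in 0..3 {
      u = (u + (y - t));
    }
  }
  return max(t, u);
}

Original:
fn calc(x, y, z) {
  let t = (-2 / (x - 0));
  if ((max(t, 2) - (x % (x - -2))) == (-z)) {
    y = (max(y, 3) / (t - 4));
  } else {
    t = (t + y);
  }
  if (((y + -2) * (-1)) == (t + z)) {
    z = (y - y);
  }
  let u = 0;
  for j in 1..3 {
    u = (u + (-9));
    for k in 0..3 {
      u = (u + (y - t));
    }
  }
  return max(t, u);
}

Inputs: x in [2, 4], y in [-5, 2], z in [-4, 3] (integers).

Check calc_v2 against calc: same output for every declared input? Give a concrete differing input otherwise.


Try x=2, y=-5, z=-2.
calc: t becomes -1; next ((max(t, 2) - (x % (x - -2))) == (-z)) evaluates to false; next t becomes -6; next (((y + -2) * (-1)) == (t + z)) evaluates to false; next u becomes 0; next at j=1:; next u becomes -9; next at k=0:; next u becomes -8; next at k=1:; next u becomes -7; next at k=2:; next u becomes -6; next at j=2:; next u becomes -15; next at k=0:; next u becomes -14; next at k=1:; next u becomes -13; next at k=2:; next u becomes -12; next final value -6
calc_v2: t becomes -1; next ((max(t, 2) - (x / (-(-(x - -2))))) == (-z)) evaluates to true; next y becomes -1; next (((y + -2) * (-1)) == (t + z)) evaluates to false; next u becomes 0; next at j=1:; next u becomes -9; next at k=0:; next u becomes -9; next at k=1:; next u becomes -9; next at k=2:; next u becomes -9; next at j=2:; next u becomes -18; next at k=0:; next u becomes -18; next at k=1:; next u becomes -18; next at k=2:; next u becomes -18; next final value -1
-6 != -1, so the rewrite changes behavior.
verdict: not equivalent; witness: x=2, y=-5, z=-2


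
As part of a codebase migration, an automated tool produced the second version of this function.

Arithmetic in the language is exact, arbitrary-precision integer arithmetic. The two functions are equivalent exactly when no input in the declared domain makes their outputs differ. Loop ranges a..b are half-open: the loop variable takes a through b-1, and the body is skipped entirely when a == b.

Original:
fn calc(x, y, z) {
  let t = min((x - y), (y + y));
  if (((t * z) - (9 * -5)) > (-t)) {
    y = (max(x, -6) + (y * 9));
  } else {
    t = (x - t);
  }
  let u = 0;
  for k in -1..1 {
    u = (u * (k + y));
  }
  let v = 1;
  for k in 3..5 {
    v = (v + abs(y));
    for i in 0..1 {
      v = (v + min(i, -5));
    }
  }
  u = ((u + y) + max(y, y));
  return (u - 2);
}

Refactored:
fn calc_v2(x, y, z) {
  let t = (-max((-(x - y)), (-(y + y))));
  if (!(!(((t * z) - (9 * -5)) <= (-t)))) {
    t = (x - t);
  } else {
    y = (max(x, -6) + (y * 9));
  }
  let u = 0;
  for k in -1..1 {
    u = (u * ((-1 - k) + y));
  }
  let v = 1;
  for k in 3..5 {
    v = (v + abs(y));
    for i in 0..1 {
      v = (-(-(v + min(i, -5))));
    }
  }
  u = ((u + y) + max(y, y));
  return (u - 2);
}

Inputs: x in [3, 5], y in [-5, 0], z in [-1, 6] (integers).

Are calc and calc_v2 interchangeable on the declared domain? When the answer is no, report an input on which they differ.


The two are interchangeable: min/max/abs usage differs, plus boolean connective usage differs, plus constant usage differs, plus arithmetic usage differs, plus comparison usage differs, and every declared input agrees.
As a probe, take x=5, y=-2, z=6: calc runs t=-4, then (((t * z) - (9 * -5)) > (-t)) is true, then y=-13, then u=0, then (k=-1), then u=0, then (k=0), then u=0, then v=1, then (k=3), then v=14, then (i=0), then v=9, then (k=4), then v=22, then (i=0), then v=17, then u=-26, then returns -28; calc_v2 runs t=-4, then (!(!(((t * z) - (9 * -5)) <= (-t)))) is false, then y=-13, then u=0, then (k=-1), then u=0, then (k=0), then u=0, then v=1, then (k=3), then v=14, then (i=0), then v=9, then (k=4), then v=22, then (i=0), then v=17, then u=-26, then returns -28; both end at -28.
Every one of the 144 inputs gives matching results.
verdict: equivalent


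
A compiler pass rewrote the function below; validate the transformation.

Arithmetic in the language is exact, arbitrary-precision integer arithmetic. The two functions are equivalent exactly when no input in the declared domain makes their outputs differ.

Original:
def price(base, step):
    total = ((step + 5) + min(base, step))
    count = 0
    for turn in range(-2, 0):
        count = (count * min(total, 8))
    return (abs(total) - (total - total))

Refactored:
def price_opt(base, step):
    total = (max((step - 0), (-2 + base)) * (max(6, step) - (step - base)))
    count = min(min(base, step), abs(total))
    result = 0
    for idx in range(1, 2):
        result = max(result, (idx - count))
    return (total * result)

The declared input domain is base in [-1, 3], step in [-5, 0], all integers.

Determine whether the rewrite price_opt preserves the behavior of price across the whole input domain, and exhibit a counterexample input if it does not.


base=-1, step=-5 yields 5 from price but -180 from price_opt.
verdict: not equivalent; witness: base=-1, step=-5


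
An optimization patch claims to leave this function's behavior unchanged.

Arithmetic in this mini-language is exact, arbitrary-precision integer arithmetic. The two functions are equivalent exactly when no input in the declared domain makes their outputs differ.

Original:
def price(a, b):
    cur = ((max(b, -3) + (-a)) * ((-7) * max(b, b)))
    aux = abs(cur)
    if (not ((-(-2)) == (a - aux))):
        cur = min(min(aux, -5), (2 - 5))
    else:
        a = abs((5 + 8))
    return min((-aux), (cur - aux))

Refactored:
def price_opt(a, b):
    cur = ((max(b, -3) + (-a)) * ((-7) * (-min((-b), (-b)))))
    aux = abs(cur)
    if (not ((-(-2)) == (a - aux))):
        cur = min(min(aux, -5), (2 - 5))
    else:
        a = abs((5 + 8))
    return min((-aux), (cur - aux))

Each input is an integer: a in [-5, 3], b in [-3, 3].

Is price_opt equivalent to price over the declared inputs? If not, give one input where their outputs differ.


This is a faithful refactor — min/max/abs usage differs, but the computed results match everywhere.
Spot check at a=0, b=1 — price: cur := -7 | aux := 7 | (not ((-(-2)) == (a - aux))): true | cur := -5 | result -12. price_opt: cur := -7 | aux := 7 | (not ((-(-2)) == (a - aux))): true | cur := -5 | result -12. Both give -12.
Sweeping the whole domain (63 inputs) finds no disagreement.
verdict: equivalent


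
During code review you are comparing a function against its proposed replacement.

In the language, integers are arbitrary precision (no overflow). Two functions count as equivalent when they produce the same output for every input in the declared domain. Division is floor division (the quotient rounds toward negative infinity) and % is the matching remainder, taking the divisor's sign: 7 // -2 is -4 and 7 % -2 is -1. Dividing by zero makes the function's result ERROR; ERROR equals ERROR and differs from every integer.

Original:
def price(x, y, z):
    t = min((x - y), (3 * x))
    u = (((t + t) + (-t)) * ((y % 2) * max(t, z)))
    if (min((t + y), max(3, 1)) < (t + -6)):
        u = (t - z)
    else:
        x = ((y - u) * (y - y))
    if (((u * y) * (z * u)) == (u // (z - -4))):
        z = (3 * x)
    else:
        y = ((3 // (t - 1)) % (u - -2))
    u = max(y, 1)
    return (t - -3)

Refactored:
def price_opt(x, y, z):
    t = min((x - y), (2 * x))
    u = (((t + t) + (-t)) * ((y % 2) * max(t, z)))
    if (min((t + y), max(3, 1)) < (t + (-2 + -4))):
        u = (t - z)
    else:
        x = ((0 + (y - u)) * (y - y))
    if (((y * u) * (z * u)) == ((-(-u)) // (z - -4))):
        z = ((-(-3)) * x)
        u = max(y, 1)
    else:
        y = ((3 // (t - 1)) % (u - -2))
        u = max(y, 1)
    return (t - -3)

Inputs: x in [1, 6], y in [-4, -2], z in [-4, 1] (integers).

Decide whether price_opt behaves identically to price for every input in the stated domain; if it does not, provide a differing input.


Run the pair on x=1, y=-4, z=-3.
price: t=3, then u=0, then (min((t + y), max(3, 1)) < (t + -6)) is false, then x=0, then (((u * y) * (z * u)) == (u // (z - -4))) is true, then z=0, then u=1, then returns 6
price_opt: t=2, then u=0, then (min((t + y), max(3, 1)) < (t + (-2 + -4))) is false, then x=0, then (((y * u) * (z * u)) == ((-(-u)) // (z - -4))) is true, then z=0, then u=1, then returns 5
6 != 5, so the rewrite changes behavior.
verdict: not equivalent; witness: x=1, y=-4, z=-3


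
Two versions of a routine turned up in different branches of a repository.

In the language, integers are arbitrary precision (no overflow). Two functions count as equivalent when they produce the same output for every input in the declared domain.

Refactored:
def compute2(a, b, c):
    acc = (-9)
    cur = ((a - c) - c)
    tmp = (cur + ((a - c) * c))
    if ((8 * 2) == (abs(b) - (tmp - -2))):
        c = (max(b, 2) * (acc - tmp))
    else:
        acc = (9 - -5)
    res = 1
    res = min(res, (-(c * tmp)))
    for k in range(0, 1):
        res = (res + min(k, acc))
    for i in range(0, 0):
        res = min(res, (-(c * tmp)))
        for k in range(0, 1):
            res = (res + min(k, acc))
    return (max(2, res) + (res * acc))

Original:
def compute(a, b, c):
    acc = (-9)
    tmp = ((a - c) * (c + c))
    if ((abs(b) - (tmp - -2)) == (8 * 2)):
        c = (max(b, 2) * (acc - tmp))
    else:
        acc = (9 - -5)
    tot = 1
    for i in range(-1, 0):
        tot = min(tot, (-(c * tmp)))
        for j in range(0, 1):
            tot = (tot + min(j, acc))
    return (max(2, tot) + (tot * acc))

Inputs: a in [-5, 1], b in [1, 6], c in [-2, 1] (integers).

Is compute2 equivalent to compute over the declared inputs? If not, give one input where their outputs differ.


Run the pair on a=-5, b=5, c=1.
compute: acc becomes -9; next tmp becomes -12; next ((abs(b) - (tmp - -2)) == (8 * 2)) evaluates to false; next acc becomes 14; next tot becomes 1; next at i=-1:; next tot becomes 1; next at j=0:; next tot becomes 1; next final value 16
compute2: acc becomes -9; next cur becomes -7; next tmp becomes -13; next ((8 * 2) == (abs(b) - (tmp - -2))) evaluates to true; next c becomes 20; next res becomes 1; next res becomes 1; next at k=0:; next res becomes -8; next i never enters its loop body; next final value 74
16 vs 74 — the two versions disagree here.
verdict: not equivalent; witness: a=-5, b=5, c=1


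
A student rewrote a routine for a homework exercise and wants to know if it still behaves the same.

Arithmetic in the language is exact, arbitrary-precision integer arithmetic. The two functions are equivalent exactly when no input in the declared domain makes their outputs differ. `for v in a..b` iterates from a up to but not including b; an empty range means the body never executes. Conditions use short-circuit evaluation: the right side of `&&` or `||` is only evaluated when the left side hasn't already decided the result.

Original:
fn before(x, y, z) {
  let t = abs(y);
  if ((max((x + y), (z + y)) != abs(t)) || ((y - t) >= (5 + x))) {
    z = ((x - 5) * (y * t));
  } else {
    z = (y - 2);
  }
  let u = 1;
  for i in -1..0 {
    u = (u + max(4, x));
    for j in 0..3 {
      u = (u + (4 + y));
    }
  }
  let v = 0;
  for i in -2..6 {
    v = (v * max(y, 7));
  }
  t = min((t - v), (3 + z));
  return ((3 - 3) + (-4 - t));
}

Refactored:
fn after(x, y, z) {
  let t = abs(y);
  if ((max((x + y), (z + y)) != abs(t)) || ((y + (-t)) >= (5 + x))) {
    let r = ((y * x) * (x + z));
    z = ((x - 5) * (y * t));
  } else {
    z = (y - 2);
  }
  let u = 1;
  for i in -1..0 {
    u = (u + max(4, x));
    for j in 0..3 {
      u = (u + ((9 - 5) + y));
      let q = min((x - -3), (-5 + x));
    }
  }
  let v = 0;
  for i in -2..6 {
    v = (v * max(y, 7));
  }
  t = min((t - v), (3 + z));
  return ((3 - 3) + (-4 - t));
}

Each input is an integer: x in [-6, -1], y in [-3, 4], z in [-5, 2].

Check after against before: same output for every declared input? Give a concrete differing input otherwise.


Comparing the listings, the differences include: statement counts differ, and local variable names differ, and arithmetic usage differs, and constant usage differs, and min/max/abs usage differs.
Tracing x=-6, y=4, z=-5: before: t becomes 4; next ((max((x + y), (z + y)) != abs(t)) || ((y - t) >= (5 + x))) evaluates to true; next z becomes -176; next u becomes 1; next at i=-1:; next u becomes 5; next at j=0:; next u becomes 13; next at j=1:; next u becomes 21; next at j=2:; next u becomes 29; next v becomes 0; next at i=-2:; next v becomes 0; next at i=-1:; next v becomes 0; next at i=0:; next v becomes 0; next at i=1:; next v becomes 0; next at i=2:; next v becomes 0; next at i=3:; next v becomes 0; next at i=4:; next v becomes 0; next at i=5:; next v becomes 0; next t becomes -173; next final value 169 | after: t becomes 4; next ((max((x + y), (z + y)) != abs(t)) || ((y + (-t)) >= (5 + x))) evaluates to true; next r becomes 264; next z becomes -176; next u becomes 1; next at i=-1:; next u becomes 5; next at j=0:; next u becomes 13; next q becomes -11; next at j=1:; next u becomes 21; next q becomes -11; next at j=2:; next u becomes 29; next q becomes -11; next v becomes 0; next at i=-2:; next v becomes 0; next at i=-1:; next v becomes 0; next at i=0:; next v becomes 0; next at i=1:; next v becomes 0; next at i=2:; next v becomes 0; next at i=3:; next v becomes 0; next at i=4:; next v becomes 0; next at i=5:; next v becomes 0; next t becomes -173; next final value 169 — matching result 169.
Across all 384 domain points the two functions coincide.
verdict: equivalent


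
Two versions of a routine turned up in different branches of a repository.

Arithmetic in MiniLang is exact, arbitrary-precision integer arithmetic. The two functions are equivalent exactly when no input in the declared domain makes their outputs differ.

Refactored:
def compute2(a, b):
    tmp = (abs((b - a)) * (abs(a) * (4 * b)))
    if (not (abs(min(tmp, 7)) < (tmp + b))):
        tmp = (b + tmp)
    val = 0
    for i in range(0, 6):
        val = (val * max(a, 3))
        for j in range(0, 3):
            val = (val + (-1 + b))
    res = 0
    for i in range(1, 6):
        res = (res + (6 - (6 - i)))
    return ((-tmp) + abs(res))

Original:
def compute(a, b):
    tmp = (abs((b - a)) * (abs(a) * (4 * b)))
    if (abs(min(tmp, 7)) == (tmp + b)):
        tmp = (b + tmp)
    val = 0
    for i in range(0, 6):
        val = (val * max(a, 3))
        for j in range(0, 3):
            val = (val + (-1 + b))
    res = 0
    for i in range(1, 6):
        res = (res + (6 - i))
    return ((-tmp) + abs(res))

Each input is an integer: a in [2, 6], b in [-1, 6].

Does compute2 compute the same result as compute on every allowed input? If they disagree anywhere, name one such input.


Try a=2, b=-1.
compute: tmp=-24, then (abs(min(tmp, 7)) == (tmp + b)) is false, then val=0, then (i=0), then val=0, then (j=0), then val=-2, then (j=1), then val=-4, then (j=2), then val=-6, then (i=1), then val=-18, then (j=0), then val=-20, then (j=1), then val=-22, then (j=2), then val=-24, then (i=2), then val=-72, then (j=0), then val=-74, then (j=1), then val=-76, then (j=2), then val=-78, then (i=3), then val=-234, then (j=0), then val=-236, then (j=1), then val=-238, then (j=2), then val=-240, then (i=4), then val=-720, then (j=0), then val=-722, then (j=1), then val=-724, then (j=2), then val=-726, then (i=5), then val=-2178, then (j=0), then val=-2180, then (j=1), then val=-2182, then (j=2), then val=-2184, then res=0, then (i=1), then res=5, then (i=2), then res=9, then (i=3), then res=12, then (i=4), then res=14, then (i=5), then res=15, then returns 39
compute2: tmp=-24, then (not (abs(min(tmp, 7)) < (tmp + b))) is true, then tmp=-25, then val=0, then (i=0), then val=0, then (j=0), then val=-2, then (j=1), then val=-4, then (j=2), then val=-6, then (i=1), then val=-18, then (j=0), then val=-20, then (j=1), then val=-22, then (j=2), then val=-24, then (i=2), then val=-72, then (j=0), then val=-74, then (j=1), then val=-76, then (j=2), then val=-78, then (i=3), then val=-234, then (j=0), then val=-236, then (j=1), then val=-238, then (j=2), then val=-240, then (i=4), then val=-720, then (j=0), then val=-722, then (j=1), then val=-724, then (j=2), then val=-726, then (i=5), then val=-2178, then (j=0), then val=-2180, then (j=1), then val=-2182, then (j=2), then val=-2184, then res=0, then (i=1), then res=1, then (i=2), then res=3, then (i=3), then res=6, then (i=4), then res=10, then (i=5), then res=15, then returns 40
39 != 40, so the rewrite changes behavior.
verdict: not equivalent; witness: a=2, b=-1


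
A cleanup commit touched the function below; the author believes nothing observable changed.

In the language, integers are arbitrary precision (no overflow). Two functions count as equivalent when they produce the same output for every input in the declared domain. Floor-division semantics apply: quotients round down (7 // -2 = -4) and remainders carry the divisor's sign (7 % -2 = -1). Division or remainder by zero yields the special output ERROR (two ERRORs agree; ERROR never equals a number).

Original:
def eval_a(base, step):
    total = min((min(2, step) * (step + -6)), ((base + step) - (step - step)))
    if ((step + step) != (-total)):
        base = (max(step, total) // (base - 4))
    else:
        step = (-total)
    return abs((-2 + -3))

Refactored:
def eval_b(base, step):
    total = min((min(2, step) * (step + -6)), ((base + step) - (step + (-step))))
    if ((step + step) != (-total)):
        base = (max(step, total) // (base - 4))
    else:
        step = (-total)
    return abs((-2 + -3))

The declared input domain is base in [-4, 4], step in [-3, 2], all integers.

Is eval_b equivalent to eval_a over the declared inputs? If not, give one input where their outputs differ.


Behavior is preserved: although arithmetic usage differs, the outputs never diverge.
As a probe, take base=0, step=-1: eval_a runs total := -1 | ((step + step) != (-total)): true | base := 0 | result 5; eval_b runs total := -1 | ((step + step) != (-total)): true | base := 0 | result 5; both end at 5.
Sweeping the whole domain (54 inputs) finds no disagreement.
verdict: equivalent


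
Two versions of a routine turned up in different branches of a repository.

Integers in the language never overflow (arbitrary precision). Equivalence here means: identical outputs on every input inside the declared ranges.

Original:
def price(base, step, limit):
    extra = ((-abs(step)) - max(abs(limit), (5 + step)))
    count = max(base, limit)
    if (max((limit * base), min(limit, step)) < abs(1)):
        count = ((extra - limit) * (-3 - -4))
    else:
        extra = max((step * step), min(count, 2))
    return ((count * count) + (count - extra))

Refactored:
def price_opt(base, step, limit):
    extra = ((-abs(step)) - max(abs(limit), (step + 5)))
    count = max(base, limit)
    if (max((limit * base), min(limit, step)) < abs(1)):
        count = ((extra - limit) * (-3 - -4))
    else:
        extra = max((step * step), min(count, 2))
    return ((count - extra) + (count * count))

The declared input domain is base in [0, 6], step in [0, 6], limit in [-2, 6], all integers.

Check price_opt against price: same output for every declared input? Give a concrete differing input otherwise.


This is a faithful refactor — same computation, different form, but the computed results match everywhere.
As a probe, take base=4, step=2, limit=0: price runs extra becomes -9; next count becomes 4; next (max((limit * base), min(limit, step)) < abs(1)) evaluates to true; next count becomes -9; next final value 81; price_opt runs extra becomes -9; next count becomes 4; next (max((limit * base), min(limit, step)) < abs(1)) evaluates to true; next count becomes -9; next final value 81; both end at 81.
Sweeping the whole domain (441 inputs) finds no disagreement.
verdict: equivalent


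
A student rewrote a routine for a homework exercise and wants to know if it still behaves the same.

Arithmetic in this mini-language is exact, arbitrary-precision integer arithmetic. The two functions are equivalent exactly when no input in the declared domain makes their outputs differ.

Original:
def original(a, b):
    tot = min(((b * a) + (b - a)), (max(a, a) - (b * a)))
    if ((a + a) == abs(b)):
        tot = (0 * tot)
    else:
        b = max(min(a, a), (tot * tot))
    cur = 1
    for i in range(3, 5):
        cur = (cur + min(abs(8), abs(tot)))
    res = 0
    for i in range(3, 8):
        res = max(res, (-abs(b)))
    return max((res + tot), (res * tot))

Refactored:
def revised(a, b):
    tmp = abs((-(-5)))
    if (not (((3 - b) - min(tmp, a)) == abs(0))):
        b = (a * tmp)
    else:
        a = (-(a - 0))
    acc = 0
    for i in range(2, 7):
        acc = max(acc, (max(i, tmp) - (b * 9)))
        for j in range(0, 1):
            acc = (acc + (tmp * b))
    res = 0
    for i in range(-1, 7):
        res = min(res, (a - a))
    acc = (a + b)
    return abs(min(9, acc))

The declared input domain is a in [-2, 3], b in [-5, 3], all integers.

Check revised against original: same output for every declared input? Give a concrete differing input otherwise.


Run the pair on a=-2, b=-5.
original: tot becomes -12; next ((a + a) == abs(b)) evaluates to false; next b becomes 144; next cur becomes 1; next at i=3:; next cur becomes 9; next at i=4:; next cur becomes 17; next res becomes 0; next at i=3:; next res becomes 0; next at i=4:; next res becomes 0; next at i=5:; next res becomes 0; next at i=6:; next res becomes 0; next at i=7:; next res becomes 0; next final value 0
revised: tmp becomes 5; next (not (((3 - b) - min(tmp, a)) == abs(0))) evaluates to true; next b becomes -10; next acc becomes 0; next at i=2:; next acc becomes 95; next at j=0:; next acc becomes 45; next at i=3:; next acc becomes 95; next at j=0:; next acc becomes 45; next at i=4:; next acc becomes 95; next at j=0:; next acc becomes 45; next at i=5:; next acc becomes 95; next at j=0:; next acc becomes 45; next at i=6:; next acc becomes 96; next at j=0:; next acc becomes 46; next res becomes 0; next at i=-1:; next res becomes 0; next at i=0:; next res becomes 0; next at i=1:; next res becomes 0; next at i=2:; next res becomes 0; next at i=3:; next res becomes 0; next at i=4:; next res becomes 0; next at i=5:; next res becomes 0; next at i=6:; next res becomes 0; next acc becomes -12; next final value 12
0 != 12, so the rewrite changes behavior.
verdict: not equivalent; witness: a=-2, b=-5


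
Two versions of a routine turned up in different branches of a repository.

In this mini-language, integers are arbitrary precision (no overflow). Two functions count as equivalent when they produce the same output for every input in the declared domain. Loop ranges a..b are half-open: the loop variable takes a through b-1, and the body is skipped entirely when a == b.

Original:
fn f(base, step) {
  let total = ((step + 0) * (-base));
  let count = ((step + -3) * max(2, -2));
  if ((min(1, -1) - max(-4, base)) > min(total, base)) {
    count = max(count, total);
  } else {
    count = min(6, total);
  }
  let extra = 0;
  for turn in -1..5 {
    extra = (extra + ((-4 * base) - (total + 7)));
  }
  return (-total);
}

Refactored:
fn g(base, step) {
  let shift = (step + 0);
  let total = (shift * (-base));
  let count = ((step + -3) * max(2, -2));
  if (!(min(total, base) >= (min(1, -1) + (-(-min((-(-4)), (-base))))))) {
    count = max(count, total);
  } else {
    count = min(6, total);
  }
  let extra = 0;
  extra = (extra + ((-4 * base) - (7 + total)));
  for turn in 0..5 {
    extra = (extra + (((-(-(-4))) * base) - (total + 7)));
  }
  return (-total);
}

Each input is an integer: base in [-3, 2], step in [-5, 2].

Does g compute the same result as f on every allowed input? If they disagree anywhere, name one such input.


Differences: boolean connective usage differs, plus comparison usage differs, plus min/max/abs usage differs, plus local variable names differ, plus arithmetic usage differs, plus constant usage differs, plus statement counts differ, plus loop structure differs — yet all 48 inputs agree.
verdict: equivalent
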